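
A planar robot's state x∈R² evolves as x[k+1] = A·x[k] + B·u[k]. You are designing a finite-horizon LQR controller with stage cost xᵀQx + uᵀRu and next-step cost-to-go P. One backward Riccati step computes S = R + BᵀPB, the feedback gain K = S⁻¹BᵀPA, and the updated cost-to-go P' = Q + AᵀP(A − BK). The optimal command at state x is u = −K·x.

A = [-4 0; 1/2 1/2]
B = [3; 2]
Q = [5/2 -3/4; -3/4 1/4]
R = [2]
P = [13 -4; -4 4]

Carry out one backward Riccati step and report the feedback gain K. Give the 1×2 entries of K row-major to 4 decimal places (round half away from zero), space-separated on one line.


BᵀP = [31.0000 -4.0000]
S = R + BᵀPB = [2] + [85.0000] = [87.0000]
BᵀPA = [-126.0000 -2.0000]
K = S⁻¹·BᵀPA = [-1.4483 -0.0230]
A−BK = [0.3448 0.0690; 3.3966 0.5460]
AᵀP(A−BK) = [42.5172 6.1034; 6.1034 0.9540]
P' = Q + AᵀP(A−BK) = [45.0172 5.3534; 5.3534 1.2040]
tr(P') = 46.2213

-1.4483 -0.0230


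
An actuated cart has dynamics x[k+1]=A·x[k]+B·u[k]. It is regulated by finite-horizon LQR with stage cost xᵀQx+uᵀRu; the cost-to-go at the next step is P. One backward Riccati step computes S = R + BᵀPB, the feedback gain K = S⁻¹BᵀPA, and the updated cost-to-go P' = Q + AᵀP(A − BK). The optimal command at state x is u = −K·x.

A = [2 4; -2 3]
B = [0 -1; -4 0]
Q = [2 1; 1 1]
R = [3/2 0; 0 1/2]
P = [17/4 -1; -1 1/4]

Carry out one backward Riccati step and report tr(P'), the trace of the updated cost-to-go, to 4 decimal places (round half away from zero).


9.4599

BᵀP = [4.0000 -1.0000; -4.2500 1.0000]
S = R + BᵀPB = [3/2 0; 0 1/2] + [4.0000 -4.0000; -4.0000 4.2500] = [5.5000 -4.0000; -4.0000 4.7500]
BᵀPA = [10.0000 13.0000; -10.5000 -14.0000]
K = S⁻¹·BᵀPA = [0.5432 0.5679; -1.7531 -2.4691]
A−BK = [0.2469 1.5309; 0.1728 5.2716]
AᵀP(A−BK) = [2.1605 2.8951; 2.8951 4.2994]
P' = Q + AᵀP(A−BK) = [4.1605 3.8951; 3.8951 5.2994]
tr(P') = 9.4599


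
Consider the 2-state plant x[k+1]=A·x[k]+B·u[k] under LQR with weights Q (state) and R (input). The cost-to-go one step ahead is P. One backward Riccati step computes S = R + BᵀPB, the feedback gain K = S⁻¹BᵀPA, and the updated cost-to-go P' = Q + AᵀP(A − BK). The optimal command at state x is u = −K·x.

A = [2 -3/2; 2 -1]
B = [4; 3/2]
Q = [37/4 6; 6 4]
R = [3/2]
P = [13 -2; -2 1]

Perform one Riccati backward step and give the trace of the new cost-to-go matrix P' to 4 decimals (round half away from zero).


15.1085

BᵀP = [49.0000 -6.5000]
S = R + BᵀPB = [3/2] + [186.2500] = [187.7500]
BᵀPA = [85.0000 -67.0000]
K = S⁻¹·BᵀPA = [0.4527 -0.3569]
A−BK = [0.1891 -0.0726; 1.3209 -0.4647]
AᵀP(A−BK) = [1.5180 -0.6671; -0.6671 0.3405]
P' = Q + AᵀP(A−BK) = [10.7680 5.3329; 5.3329 4.3405]
tr(P') = 15.1085


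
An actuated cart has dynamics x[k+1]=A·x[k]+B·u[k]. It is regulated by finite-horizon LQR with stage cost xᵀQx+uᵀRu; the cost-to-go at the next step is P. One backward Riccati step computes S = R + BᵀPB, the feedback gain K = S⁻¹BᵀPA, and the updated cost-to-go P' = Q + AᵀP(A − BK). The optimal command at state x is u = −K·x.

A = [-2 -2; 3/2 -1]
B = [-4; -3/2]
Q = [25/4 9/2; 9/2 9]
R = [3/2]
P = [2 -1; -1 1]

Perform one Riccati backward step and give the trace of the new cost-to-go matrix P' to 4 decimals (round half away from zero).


BᵀP = [-6.5000 2.5000]
S = R + BᵀPB = [3/2] + [22.2500] = [23.7500]
BᵀPA = [16.7500 10.5000]
K = S⁻¹·BᵀPA = [0.7053 0.4421]
A−BK = [0.8211 -0.2316; 2.5579 -0.3368]
AᵀP(A−BK) = [4.4368 0.0947; 0.0947 0.3579]
P' = Q + AᵀP(A−BK) = [10.6868 4.5947; 4.5947 9.3579]
tr(P') = 20.0447

20.0447


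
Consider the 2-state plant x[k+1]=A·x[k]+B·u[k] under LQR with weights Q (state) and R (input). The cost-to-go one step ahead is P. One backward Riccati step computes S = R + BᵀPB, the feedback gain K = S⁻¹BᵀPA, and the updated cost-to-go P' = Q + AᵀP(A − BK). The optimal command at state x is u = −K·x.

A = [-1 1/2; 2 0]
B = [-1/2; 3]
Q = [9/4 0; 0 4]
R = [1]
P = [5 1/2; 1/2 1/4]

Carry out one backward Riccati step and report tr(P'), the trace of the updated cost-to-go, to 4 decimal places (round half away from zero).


BᵀP = [-1.0000 0.5000]
S = R + BᵀPB = [1] + [2.0000] = [3.0000]
BᵀPA = [2.0000 -0.5000]
K = S⁻¹·BᵀPA = [0.6667 -0.1667]
A−BK = [-0.6667 0.4167; 0.0000 0.5000]
AᵀP(A−BK) = [2.6667 -1.6667; -1.6667 1.1667]
P' = Q + AᵀP(A−BK) = [4.9167 -1.6667; -1.6667 5.1667]
tr(P') = 10.0833

10.0833


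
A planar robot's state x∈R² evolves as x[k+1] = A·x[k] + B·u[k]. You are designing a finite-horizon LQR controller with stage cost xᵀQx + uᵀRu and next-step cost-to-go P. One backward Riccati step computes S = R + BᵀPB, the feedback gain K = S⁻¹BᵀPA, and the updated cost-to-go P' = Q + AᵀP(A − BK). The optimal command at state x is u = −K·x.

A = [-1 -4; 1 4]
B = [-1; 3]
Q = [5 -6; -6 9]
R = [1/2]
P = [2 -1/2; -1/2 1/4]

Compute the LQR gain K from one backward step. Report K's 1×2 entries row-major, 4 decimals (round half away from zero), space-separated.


0.6129 2.4516

BᵀP = [-3.5000 1.2500]
S = R + BᵀPB = [1/2] + [7.2500] = [7.7500]
BᵀPA = [4.7500 19.0000]
K = S⁻¹·BᵀPA = [0.6129 2.4516]
A−BK = [-0.3871 -1.5484; -0.8387 -3.3548]
AᵀP(A−BK) = [0.3387 1.3548; 1.3548 5.4194]
P' = Q + AᵀP(A−BK) = [5.3387 -4.6452; -4.6452 14.4194]
tr(P') = 19.7581


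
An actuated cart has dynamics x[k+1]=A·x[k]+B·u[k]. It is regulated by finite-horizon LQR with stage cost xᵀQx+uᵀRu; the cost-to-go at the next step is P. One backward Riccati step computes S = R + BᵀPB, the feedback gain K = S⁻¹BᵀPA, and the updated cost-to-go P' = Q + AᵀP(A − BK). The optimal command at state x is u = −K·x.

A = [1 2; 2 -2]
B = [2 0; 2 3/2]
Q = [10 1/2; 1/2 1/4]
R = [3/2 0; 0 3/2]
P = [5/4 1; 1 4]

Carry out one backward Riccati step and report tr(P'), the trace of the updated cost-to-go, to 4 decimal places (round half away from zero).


16.0512

BᵀP = [4.5000 10.0000; 1.5000 6.0000]
S = R + BᵀPB = [3/2 0; 0 3/2] + [29.0000 15.0000; 15.0000 9.0000] = [30.5000 15.0000; 15.0000 10.5000]
BᵀPA = [24.5000 -11.0000; 13.5000 -9.0000]
K = S⁻¹·BᵀPA = [0.5748 0.2047; 0.4646 -1.1496]
A−BK = [-0.1496 1.5906; 0.1535 -0.6850]
AᵀP(A−BK) = [0.8957 -0.9961; -0.9961 4.9055]
P' = Q + AᵀP(A−BK) = [10.8957 -0.4961; -0.4961 5.1555]
tr(P') = 16.0512


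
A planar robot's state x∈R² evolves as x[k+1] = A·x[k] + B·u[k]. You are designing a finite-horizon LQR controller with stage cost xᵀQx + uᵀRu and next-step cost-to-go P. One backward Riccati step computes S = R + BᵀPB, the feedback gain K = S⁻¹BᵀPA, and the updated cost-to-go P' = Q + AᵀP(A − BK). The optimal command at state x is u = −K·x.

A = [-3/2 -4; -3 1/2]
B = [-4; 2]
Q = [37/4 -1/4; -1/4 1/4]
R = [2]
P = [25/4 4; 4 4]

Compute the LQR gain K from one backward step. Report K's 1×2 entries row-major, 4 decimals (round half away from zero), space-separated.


0.9167 1.1852

BᵀP = [-17.0000 -8.0000]
S = R + BᵀPB = [2] + [52.0000] = [54.0000]
BᵀPA = [49.5000 64.0000]
K = S⁻¹·BᵀPA = [0.9167 1.1852]
A−BK = [2.1667 0.7407; -4.8333 -1.8704]
AᵀP(A−BK) = [40.6875 17.8333; 17.8333 9.1481]
P' = Q + AᵀP(A−BK) = [49.9375 17.5833; 17.5833 9.3981]
tr(P') = 59.3356


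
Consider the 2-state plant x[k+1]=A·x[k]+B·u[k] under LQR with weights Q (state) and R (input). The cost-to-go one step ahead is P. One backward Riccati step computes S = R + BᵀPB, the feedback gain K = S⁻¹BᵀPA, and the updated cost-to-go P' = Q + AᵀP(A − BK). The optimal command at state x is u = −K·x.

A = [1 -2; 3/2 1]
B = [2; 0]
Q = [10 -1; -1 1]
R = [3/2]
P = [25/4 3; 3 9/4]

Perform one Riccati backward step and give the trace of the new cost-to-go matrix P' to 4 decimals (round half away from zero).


BᵀP = [12.5000 6.0000]
S = R + BᵀPB = [3/2] + [25.0000] = [26.5000]
BᵀPA = [21.5000 -19.0000]
K = S⁻¹·BᵀPA = [0.8113 -0.7170]
A−BK = [-0.6226 -0.5660; 1.5000 1.0000]
AᵀP(A−BK) = [2.8691 0.2901; 0.2901 1.6274]
P' = Q + AᵀP(A−BK) = [12.8691 -0.7099; -0.7099 2.6274]
tr(P') = 15.4965

15.4965


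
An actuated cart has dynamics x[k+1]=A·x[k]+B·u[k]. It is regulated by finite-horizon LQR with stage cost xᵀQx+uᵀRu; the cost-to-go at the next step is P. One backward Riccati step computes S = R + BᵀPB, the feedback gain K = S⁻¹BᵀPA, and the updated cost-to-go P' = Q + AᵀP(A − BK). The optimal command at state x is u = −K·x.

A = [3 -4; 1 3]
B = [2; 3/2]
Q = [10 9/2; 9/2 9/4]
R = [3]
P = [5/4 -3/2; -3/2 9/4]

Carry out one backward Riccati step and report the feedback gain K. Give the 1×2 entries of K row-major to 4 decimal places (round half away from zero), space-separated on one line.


BᵀP = [0.2500 0.3750]
S = R + BᵀPB = [3] + [1.0625] = [4.0625]
BᵀPA = [1.1250 0.1250]
K = S⁻¹·BᵀPA = [0.2769 0.0308]
A−BK = [2.4462 -4.0615; 0.5846 2.9538]
AᵀP(A−BK) = [4.1885 -15.7846; -15.7846 76.2462]
P' = Q + AᵀP(A−BK) = [14.1885 -11.2846; -11.2846 78.4962]
tr(P') = 92.6846

0.2769 0.0308


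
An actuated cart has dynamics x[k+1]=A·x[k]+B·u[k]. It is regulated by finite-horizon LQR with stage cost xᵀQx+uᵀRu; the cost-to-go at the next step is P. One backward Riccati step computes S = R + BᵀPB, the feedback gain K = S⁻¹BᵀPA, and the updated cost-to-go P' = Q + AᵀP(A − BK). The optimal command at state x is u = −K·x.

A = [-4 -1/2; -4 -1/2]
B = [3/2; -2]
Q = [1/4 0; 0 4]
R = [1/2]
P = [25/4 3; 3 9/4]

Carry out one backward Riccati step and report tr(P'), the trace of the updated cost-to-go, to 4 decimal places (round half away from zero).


BᵀP = [3.3750 0.0000]
S = R + BᵀPB = [1/2] + [5.0625] = [5.5625]
BᵀPA = [-13.5000 -1.6875]
K = S⁻¹·BᵀPA = [-2.4270 -0.3034]
A−BK = [-0.3596 -0.0449; -8.8539 -1.1067]
AᵀP(A−BK) = [199.2360 24.9045; 24.9045 3.1131]
P' = Q + AᵀP(A−BK) = [199.4860 24.9045; 24.9045 7.1131]
tr(P') = 206.5990

206.5990


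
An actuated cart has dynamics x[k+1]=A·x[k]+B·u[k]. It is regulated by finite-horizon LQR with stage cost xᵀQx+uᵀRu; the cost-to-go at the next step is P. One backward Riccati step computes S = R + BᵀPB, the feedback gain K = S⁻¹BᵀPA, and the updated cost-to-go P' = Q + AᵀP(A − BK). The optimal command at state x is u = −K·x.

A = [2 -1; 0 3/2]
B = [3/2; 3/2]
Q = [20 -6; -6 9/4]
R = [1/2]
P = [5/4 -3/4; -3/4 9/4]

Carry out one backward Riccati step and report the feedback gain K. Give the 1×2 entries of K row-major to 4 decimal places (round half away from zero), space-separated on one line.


BᵀP = [0.7500 2.2500]
S = R + BᵀPB = [1/2] + [4.5000] = [5.0000]
BᵀPA = [1.5000 2.6250]
K = S⁻¹·BᵀPA = [0.3000 0.5250]
A−BK = [1.5500 -1.7875; -0.4500 0.7125]
AᵀP(A−BK) = [4.5500 -5.5375; -5.5375 7.1844]
P' = Q + AᵀP(A−BK) = [24.5500 -11.5375; -11.5375 9.4344]
tr(P') = 33.9844

0.3000 0.5250


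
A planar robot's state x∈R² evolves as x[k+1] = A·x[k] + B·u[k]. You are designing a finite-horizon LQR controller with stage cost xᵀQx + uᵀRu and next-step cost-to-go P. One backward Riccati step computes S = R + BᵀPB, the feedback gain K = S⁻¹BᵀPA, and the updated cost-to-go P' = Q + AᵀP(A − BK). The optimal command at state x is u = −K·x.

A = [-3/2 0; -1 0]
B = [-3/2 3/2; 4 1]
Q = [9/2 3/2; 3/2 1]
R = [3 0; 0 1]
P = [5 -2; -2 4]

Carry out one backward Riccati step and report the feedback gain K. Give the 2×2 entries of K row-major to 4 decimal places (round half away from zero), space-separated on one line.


BᵀP = [-15.5000 19.0000; 5.5000 1.0000]
S = R + BᵀPB = [3 0; 0 1] + [99.2500 -4.2500; -4.2500 9.2500] = [102.2500 -4.2500; -4.2500 10.2500]
BᵀPA = [4.2500 0.0000; -9.2500 0.0000]
K = S⁻¹·BᵀPA = [0.0041 0.0000; -0.9007 0.0000]
A−BK = [-0.1427 0.0000; -0.1158 0.0000]
AᵀP(A−BK) = [0.9007 0.0000; 0.0000 0.0000]
P' = Q + AᵀP(A−BK) = [5.4007 1.5000; 1.5000 1.0000]
tr(P') = 6.4007

0.0041 0.0000 -0.9007 0.0000


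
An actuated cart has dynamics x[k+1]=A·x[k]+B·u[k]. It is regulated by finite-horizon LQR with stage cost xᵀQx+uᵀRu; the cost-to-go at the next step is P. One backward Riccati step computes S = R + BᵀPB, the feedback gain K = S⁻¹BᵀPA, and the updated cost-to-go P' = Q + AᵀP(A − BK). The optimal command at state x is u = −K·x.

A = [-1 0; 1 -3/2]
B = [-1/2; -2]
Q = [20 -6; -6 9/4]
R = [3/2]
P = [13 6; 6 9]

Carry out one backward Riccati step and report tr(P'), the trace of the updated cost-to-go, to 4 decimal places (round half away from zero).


BᵀP = [-18.5000 -21.0000]
S = R + BᵀPB = [3/2] + [51.2500] = [52.7500]
BᵀPA = [-2.5000 31.5000]
K = S⁻¹·BᵀPA = [-0.0474 0.5972]
A−BK = [-1.0237 0.2986; 0.9052 -0.3057]
AᵀP(A−BK) = [9.8815 -3.0071; -3.0071 1.4396]
P' = Q + AᵀP(A−BK) = [29.8815 -9.0071; -9.0071 3.6896]
tr(P') = 33.5711

33.5711


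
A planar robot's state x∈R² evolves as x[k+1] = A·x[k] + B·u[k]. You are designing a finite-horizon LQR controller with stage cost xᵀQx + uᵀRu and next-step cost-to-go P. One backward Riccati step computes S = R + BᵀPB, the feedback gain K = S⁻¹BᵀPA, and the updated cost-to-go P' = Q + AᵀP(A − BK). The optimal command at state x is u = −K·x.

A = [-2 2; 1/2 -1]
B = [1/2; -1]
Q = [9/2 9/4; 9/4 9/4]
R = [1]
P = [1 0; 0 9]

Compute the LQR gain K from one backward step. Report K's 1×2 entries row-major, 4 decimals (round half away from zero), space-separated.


-0.5366 0.9756

BᵀP = [0.5000 -9.0000]
S = R + BᵀPB = [1] + [9.2500] = [10.2500]
BᵀPA = [-5.5000 10.0000]
K = S⁻¹·BᵀPA = [-0.5366 0.9756]
A−BK = [-1.7317 1.5122; -0.0366 -0.0244]
AᵀP(A−BK) = [3.2988 -3.1341; -3.1341 3.2439]
P' = Q + AᵀP(A−BK) = [7.7988 -0.8841; -0.8841 5.4939]
tr(P') = 13.2927


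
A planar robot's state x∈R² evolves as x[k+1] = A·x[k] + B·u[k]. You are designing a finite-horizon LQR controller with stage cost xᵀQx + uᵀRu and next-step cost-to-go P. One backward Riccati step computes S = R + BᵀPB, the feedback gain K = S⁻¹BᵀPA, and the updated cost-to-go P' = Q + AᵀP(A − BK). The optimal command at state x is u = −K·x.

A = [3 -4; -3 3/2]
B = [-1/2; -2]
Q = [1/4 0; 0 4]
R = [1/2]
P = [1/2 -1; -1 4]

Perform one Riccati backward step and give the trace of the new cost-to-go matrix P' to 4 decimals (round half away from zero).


16.3226

BᵀP = [1.7500 -7.5000]
S = R + BᵀPB = [1/2] + [14.1250] = [14.6250]
BᵀPA = [27.7500 -18.2500]
K = S⁻¹·BᵀPA = [1.8974 -1.2479]
A−BK = [3.9487 -4.6239; 0.7949 -0.9957]
AᵀP(A−BK) = [5.8462 -5.8718; -5.8718 6.2265]
P' = Q + AᵀP(A−BK) = [6.0962 -5.8718; -5.8718 10.2265]
tr(P') = 16.3226


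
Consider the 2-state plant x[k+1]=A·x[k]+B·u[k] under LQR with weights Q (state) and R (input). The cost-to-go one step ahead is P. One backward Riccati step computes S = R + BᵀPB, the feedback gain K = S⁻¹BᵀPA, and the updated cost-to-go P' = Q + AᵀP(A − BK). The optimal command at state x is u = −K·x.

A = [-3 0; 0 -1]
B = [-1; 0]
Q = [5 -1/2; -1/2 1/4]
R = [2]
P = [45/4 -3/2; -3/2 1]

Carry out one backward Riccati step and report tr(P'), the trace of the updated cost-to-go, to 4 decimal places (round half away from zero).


21.3632

BᵀP = [-11.2500 1.5000]
S = R + BᵀPB = [2] + [11.2500] = [13.2500]
BᵀPA = [33.7500 -1.5000]
K = S⁻¹·BᵀPA = [2.5472 -0.1132]
A−BK = [-0.4528 -0.1132; 0.0000 -1.0000]
AᵀP(A−BK) = [15.2830 -0.6792; -0.6792 0.8302]
P' = Q + AᵀP(A−BK) = [20.2830 -1.1792; -1.1792 1.0802]
tr(P') = 21.3632


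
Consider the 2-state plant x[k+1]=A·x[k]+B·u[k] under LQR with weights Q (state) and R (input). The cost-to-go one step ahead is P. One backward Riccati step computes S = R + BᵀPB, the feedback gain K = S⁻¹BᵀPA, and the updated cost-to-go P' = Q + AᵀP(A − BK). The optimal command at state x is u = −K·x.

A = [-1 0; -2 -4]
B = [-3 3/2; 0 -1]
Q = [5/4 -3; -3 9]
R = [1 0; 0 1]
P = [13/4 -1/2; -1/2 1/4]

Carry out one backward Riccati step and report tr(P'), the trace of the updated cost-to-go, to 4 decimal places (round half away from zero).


13.3317

BᵀP = [-9.7500 1.5000; 5.3750 -1.0000]
S = R + BᵀPB = [1 0; 0 1] + [29.2500 -16.1250; -16.1250 9.0625] = [30.2500 -16.1250; -16.1250 10.0625]
BᵀPA = [6.7500 -6.0000; -3.3750 4.0000]
K = S⁻¹·BᵀPA = [0.3042 0.0930; 0.1521 0.5465]
A−BK = [-0.3155 -0.5408; -1.8479 -3.4535]
AᵀP(A−BK) = [0.7099 1.2169; 1.2169 2.3718]
P' = Q + AᵀP(A−BK) = [1.9599 -1.7831; -1.7831 11.3718]
tr(P') = 13.3317


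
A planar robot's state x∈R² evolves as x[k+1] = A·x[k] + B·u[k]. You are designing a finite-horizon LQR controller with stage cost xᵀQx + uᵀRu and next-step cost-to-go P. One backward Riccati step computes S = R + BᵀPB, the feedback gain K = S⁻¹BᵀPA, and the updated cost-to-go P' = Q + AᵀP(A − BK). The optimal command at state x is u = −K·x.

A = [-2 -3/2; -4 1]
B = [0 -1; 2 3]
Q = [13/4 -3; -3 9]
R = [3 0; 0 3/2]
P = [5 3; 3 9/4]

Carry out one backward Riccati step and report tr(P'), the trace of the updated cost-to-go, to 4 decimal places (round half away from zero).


39.5385

BᵀP = [6.0000 4.5000; 4.0000 3.7500]
S = R + BᵀPB = [3 0; 0 3/2] + [9.0000 7.5000; 7.5000 7.2500] = [12.0000 7.5000; 7.5000 8.7500]
BᵀPA = [-30.0000 -4.5000; -23.0000 -2.2500]
K = S⁻¹·BᵀPA = [-1.8462 -0.4615; -1.0462 0.1385]
A−BK = [-3.0462 -1.3615; 2.8308 1.5077]
AᵀP(A−BK) = [24.5538 7.3385; 7.3385 2.7346]
P' = Q + AᵀP(A−BK) = [27.8038 4.3385; 4.3385 11.7346]
tr(P') = 39.5385


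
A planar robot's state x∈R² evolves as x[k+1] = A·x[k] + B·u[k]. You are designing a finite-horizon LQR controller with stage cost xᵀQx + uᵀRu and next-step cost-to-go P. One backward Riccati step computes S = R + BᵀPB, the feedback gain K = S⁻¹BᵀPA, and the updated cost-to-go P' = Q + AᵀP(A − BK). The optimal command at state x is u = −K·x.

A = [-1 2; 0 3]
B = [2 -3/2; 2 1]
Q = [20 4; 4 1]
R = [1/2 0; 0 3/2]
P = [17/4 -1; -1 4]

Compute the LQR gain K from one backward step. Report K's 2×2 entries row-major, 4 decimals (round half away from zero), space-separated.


BᵀP = [6.5000 6.0000; -7.3750 5.5000]
S = R + BᵀPB = [1/2 0; 0 3/2] + [25.0000 -3.7500; -3.7500 16.5625] = [25.5000 -3.7500; -3.7500 18.0625]
BᵀPA = [-6.5000 31.0000; 7.3750 1.7500]
K = S⁻¹·BᵀPA = [-0.2010 1.2687; 0.3666 0.3603]
A−BK = [-0.0481 0.0031; 0.0354 0.1024]
AᵀP(A−BK) = [0.2400 0.0893; 0.0893 1.0408]
P' = Q + AᵀP(A−BK) = [20.2400 4.0893; 4.0893 2.0408]
tr(P') = 22.2808

-0.2010 1.2687 0.3666 0.3603


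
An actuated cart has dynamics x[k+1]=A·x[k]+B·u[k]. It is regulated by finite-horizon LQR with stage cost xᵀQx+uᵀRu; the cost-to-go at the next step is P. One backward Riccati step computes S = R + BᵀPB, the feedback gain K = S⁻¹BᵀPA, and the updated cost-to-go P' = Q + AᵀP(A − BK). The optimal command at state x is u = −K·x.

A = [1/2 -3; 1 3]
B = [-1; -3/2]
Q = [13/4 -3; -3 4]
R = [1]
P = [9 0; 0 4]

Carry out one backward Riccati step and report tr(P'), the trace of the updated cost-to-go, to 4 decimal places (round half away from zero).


120.4342

BᵀP = [-9.0000 -6.0000]
S = R + BᵀPB = [1] + [18.0000] = [19.0000]
BᵀPA = [-10.5000 9.0000]
K = S⁻¹·BᵀPA = [-0.5526 0.4737]
A−BK = [-0.0526 -2.5263; 0.1711 3.7105]
AᵀP(A−BK) = [0.4474 3.4737; 3.4737 112.7368]
P' = Q + AᵀP(A−BK) = [3.6974 0.4737; 0.4737 116.7368]
tr(P') = 120.4342


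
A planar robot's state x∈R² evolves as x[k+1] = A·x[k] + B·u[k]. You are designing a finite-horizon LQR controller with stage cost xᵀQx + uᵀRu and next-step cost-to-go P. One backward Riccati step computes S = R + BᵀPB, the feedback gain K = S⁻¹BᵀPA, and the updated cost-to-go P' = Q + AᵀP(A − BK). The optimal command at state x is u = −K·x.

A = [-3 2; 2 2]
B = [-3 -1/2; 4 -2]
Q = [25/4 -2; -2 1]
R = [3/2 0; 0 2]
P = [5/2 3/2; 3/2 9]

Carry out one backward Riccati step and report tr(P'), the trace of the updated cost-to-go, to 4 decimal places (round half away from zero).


14.3224

BᵀP = [-1.5000 31.5000; -4.2500 -18.7500]
S = R + BᵀPB = [3/2 0; 0 2] + [130.5000 -62.2500; -62.2500 39.6250] = [132.0000 -62.2500; -62.2500 41.6250]
BᵀPA = [67.5000 60.0000; -24.7500 -46.0000]
K = S⁻¹·BᵀPA = [0.7836 -0.2260; 0.5773 -1.4431]
A−BK = [-0.3605 0.6004; 0.0201 0.0178]
AᵀP(A−BK) = [1.8944 -2.4613; -2.4613 5.1780]
P' = Q + AᵀP(A−BK) = [8.1444 -4.4613; -4.4613 6.1780]
tr(P') = 14.3224


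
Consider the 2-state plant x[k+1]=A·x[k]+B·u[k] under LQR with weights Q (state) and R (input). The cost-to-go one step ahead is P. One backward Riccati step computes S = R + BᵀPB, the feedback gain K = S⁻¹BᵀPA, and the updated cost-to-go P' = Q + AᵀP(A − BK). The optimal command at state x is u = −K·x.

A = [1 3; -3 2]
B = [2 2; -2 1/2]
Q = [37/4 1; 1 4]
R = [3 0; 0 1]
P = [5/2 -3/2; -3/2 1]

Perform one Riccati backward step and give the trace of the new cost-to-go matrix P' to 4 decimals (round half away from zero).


BᵀP = [8.0000 -5.0000; 4.2500 -2.5000]
S = R + BᵀPB = [3 0; 0 1] + [26.0000 13.5000; 13.5000 7.2500] = [29.0000 13.5000; 13.5000 8.2500]
BᵀPA = [23.0000 14.0000; 11.7500 7.7500]
K = S⁻¹·BᵀPA = [0.5461 0.1908; 0.5307 0.6272]
A−BK = [-1.1535 1.3640; -2.1732 2.0680]
AᵀP(A−BK) = [1.7050 0.2423; 0.2423 0.9682]
P' = Q + AᵀP(A−BK) = [10.9550 1.2423; 1.2423 4.9682]
tr(P') = 15.9232

15.9232


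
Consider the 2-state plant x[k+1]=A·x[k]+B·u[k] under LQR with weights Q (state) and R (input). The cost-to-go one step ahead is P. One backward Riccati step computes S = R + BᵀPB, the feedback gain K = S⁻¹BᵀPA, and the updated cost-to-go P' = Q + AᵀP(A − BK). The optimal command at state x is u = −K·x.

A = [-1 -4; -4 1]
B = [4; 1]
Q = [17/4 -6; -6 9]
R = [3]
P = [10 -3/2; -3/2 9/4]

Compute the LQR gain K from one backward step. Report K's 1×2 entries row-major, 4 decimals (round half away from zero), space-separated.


BᵀP = [38.5000 -3.7500]
S = R + BᵀPB = [3] + [150.2500] = [153.2500]
BᵀPA = [-23.5000 -157.7500]
K = S⁻¹·BᵀPA = [-0.1533 -1.0294]
A−BK = [-0.3866 0.1175; -3.8467 2.0294]
AᵀP(A−BK) = [30.3964 -15.6900; -15.6900 11.8679]
P' = Q + AᵀP(A−BK) = [34.6464 -21.6900; -21.6900 20.8679]
tr(P') = 55.5143

-0.1533 -1.0294


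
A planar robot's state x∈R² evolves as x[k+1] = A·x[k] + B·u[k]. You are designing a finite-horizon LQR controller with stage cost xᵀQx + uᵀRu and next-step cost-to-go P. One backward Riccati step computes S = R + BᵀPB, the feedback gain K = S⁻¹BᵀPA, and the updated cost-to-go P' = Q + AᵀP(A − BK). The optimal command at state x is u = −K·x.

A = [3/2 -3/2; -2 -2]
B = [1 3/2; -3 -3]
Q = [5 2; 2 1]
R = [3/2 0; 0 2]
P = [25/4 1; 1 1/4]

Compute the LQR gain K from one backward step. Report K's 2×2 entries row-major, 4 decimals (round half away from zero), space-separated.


BᵀP = [3.2500 0.2500; 6.3750 0.7500]
S = R + BᵀPB = [3/2 0; 0 2] + [2.5000 4.1250; 4.1250 7.3125] = [4.0000 4.1250; 4.1250 9.3125]
BᵀPA = [4.3750 -5.3750; 8.0625 -11.0625]
K = S⁻¹·BᵀPA = [0.3699 -0.2185; 0.7019 -1.0911]
A−BK = [0.0772 0.3552; 1.2154 -5.9290]
AᵀP(A−BK) = [1.7849 -3.3093; -3.3093 7.8174]
P' = Q + AᵀP(A−BK) = [6.7849 -1.3093; -1.3093 8.8174]
tr(P') = 15.6023

0.3699 -0.2185 0.7019 -1.0911


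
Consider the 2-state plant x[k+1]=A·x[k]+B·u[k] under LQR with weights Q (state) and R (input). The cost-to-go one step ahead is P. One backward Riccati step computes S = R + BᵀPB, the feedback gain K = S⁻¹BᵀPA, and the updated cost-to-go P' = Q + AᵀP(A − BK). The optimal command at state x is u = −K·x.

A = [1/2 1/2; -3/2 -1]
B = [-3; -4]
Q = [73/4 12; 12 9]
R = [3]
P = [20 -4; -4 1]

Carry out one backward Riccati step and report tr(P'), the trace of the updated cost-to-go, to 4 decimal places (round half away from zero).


30.5388

BᵀP = [-44.0000 8.0000]
S = R + BᵀPB = [3] + [100.0000] = [103.0000]
BᵀPA = [-34.0000 -30.0000]
K = S⁻¹·BᵀPA = [-0.3301 -0.2913]
A−BK = [-0.4903 -0.3738; -2.8204 -2.1650]
AᵀP(A−BK) = [2.0267 1.5971; 1.5971 1.2621]
P' = Q + AᵀP(A−BK) = [20.2767 13.5971; 13.5971 10.2621]
tr(P') = 30.5388


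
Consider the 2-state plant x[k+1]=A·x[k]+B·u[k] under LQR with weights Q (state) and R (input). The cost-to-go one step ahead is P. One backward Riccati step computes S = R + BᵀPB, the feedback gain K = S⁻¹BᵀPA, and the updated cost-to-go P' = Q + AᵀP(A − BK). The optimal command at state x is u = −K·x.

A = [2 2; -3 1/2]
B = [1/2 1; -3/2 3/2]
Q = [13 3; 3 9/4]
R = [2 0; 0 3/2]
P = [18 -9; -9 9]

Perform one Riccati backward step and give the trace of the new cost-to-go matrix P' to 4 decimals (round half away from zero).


BᵀP = [22.5000 -18.0000; 4.5000 4.5000]
S = R + BᵀPB = [2 0; 0 3/2] + [38.2500 -4.5000; -4.5000 11.2500] = [40.2500 -4.5000; -4.5000 12.7500]
BᵀPA = [99.0000 36.0000; -4.5000 11.2500]
K = S⁻¹·BᵀPA = [2.5196 1.0339; 0.5363 1.2472]
A−BK = [0.2039 0.2358; -0.0251 0.1799]
AᵀP(A−BK) = [13.9741 6.7611; 6.7611 4.9998]
P' = Q + AᵀP(A−BK) = [26.9741 9.7611; 9.7611 7.2498]
tr(P') = 34.2239

34.2239


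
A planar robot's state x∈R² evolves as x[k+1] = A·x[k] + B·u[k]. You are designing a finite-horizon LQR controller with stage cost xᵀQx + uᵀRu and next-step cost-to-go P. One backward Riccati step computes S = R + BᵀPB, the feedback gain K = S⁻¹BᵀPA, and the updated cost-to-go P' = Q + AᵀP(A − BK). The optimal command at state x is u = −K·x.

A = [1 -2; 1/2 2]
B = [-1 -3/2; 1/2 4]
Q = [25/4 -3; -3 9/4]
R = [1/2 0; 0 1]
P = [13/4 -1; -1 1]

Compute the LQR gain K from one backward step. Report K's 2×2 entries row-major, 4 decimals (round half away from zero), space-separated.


BᵀP = [-3.7500 1.5000; -8.8750 5.5000]
S = R + BᵀPB = [1/2 0; 0 1] + [4.5000 11.6250; 11.6250 35.3125] = [5.0000 11.6250; 11.6250 36.3125]
BᵀPA = [-3.0000 10.5000; -6.1250 28.7500]
K = S⁻¹·BᵀPA = [-0.8129 1.0138; 0.0916 0.4672]
A−BK = [0.3245 -0.2854; 0.5402 -0.3756]
AᵀP(A−BK) = [0.6222 -0.5971; -0.5971 0.9236]
P' = Q + AᵀP(A−BK) = [6.8722 -3.5971; -3.5971 3.1736]
tr(P') = 10.0458

-0.8129 1.0138 0.0916 0.4672


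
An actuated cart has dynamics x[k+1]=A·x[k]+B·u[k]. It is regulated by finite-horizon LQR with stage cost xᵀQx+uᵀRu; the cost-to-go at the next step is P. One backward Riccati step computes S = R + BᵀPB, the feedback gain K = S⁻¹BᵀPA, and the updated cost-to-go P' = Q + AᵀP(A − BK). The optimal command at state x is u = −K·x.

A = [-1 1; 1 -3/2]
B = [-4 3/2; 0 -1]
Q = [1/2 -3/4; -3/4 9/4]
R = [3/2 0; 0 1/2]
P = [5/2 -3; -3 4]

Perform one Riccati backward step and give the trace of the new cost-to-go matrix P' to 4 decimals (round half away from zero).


BᵀP = [-10.0000 12.0000; 6.7500 -8.5000]
S = R + BᵀPB = [3/2 0; 0 1/2] + [40.0000 -27.0000; -27.0000 18.6250] = [41.5000 -27.0000; -27.0000 19.1250]
BᵀPA = [22.0000 -28.0000; -15.2500 19.5000]
K = S⁻¹·BᵀPA = [0.1391 -0.1391; -0.6010 0.8232]
A−BK = [0.4580 -0.7913; 0.3990 -0.6768]
AᵀP(A−BK) = [0.2744 -0.3855; -0.3855 0.5522]
P' = Q + AᵀP(A−BK) = [0.7744 -1.1355; -1.1355 2.8022]
tr(P') = 3.5766

3.5766


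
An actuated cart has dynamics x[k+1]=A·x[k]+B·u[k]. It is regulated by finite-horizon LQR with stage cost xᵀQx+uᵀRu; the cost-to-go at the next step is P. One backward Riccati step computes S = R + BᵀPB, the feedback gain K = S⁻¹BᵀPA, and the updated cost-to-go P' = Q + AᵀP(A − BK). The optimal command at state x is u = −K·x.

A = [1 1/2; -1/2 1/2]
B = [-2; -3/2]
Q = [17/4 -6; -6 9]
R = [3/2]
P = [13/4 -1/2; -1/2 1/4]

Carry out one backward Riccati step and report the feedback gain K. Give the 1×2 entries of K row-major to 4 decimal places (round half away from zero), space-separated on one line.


BᵀP = [-5.7500 0.6250]
S = R + BᵀPB = [3/2] + [10.5625] = [12.0625]
BᵀPA = [-6.0625 -2.5625]
K = S⁻¹·BᵀPA = [-0.5026 -0.2124]
A−BK = [-0.0052 0.0751; -1.2539 0.1813]
AᵀP(A−BK) = [0.7655 0.1496; 0.1496 0.0806]
P' = Q + AᵀP(A−BK) = [5.0155 -5.8504; -5.8504 9.0806]
tr(P') = 14.0962

-0.5026 -0.2124


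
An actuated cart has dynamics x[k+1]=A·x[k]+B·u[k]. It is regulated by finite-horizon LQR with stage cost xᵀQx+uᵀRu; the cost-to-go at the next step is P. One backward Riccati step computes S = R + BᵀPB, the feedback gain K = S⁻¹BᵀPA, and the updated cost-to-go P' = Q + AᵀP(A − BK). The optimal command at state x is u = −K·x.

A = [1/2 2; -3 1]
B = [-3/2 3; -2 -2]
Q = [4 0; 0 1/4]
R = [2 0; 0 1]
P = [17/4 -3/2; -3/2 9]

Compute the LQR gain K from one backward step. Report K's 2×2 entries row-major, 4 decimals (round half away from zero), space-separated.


BᵀP = [-3.3750 -15.7500; 15.7500 -22.5000]
S = R + BᵀPB = [2 0; 0 1] + [36.5625 21.3750; 21.3750 92.2500] = [38.5625 21.3750; 21.3750 93.2500]
BᵀPA = [45.5625 -22.5000; 75.3750 9.0000]
K = S⁻¹·BᵀPA = [0.8402 -0.7297; 0.6157 0.2638]
A−BK = [-0.0868 0.1142; -0.0881 0.0682]
AᵀP(A−BK) = [1.8700 -1.1360; -1.1360 1.2083]
P' = Q + AᵀP(A−BK) = [5.8700 -1.1360; -1.1360 1.4583]
tr(P') = 7.3283

0.8402 -0.7297 0.6157 0.2638


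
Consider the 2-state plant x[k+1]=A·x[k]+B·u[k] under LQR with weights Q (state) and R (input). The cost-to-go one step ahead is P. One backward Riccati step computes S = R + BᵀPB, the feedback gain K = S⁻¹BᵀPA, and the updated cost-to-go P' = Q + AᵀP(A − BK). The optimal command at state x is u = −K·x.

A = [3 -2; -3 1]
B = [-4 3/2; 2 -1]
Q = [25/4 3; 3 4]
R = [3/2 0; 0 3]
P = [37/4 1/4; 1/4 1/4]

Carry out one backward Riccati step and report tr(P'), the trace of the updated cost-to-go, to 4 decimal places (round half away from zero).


11.8998

BᵀP = [-36.5000 -0.5000; 13.6250 0.1250]
S = R + BᵀPB = [3/2 0; 0 3] + [145.0000 -54.2500; -54.2500 20.3125] = [146.5000 -54.2500; -54.2500 23.3125]
BᵀPA = [-108.0000 72.5000; 40.5000 -27.1250]
K = S⁻¹·BᵀPA = [-0.6790 0.4630; 0.1572 -0.0862]
A−BK = [0.0482 -0.0189; -1.4848 -0.0121]
AᵀP(A−BK) = [1.3026 -0.5092; -0.5092 0.3472]
P' = Q + AᵀP(A−BK) = [7.5526 2.4908; 2.4908 4.3472]
tr(P') = 11.8998


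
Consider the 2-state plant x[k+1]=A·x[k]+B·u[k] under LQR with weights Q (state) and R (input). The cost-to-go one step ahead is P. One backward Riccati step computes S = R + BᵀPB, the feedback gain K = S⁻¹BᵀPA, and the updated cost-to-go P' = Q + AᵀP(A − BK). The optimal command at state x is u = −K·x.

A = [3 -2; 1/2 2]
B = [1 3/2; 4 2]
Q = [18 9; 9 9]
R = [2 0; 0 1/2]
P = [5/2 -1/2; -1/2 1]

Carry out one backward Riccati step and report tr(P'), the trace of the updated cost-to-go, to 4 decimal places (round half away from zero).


38.2185

BᵀP = [0.5000 3.5000; 2.7500 1.2500]
S = R + BᵀPB = [2 0; 0 1/2] + [14.5000 7.7500; 7.7500 6.6250] = [16.5000 7.7500; 7.7500 7.1250]
BᵀPA = [3.2500 6.0000; 8.8750 -3.0000]
K = S⁻¹·BᵀPA = [-0.7935 1.1478; 2.1087 -1.6696]
A−BK = [0.6304 -0.6435; -0.5435 0.7478]
AᵀP(A−BK) = [5.1141 -5.4130; -5.4130 6.1043]
P' = Q + AᵀP(A−BK) = [23.1141 3.5870; 3.5870 15.1043]
tr(P') = 38.2185


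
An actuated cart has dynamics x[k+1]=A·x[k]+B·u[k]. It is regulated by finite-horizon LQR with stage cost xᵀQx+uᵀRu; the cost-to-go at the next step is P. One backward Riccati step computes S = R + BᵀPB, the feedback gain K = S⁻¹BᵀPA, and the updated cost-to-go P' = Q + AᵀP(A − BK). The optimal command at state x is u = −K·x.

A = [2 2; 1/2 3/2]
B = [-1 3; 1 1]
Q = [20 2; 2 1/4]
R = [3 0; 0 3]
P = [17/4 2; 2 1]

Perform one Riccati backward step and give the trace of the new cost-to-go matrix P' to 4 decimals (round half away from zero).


23.1312

BᵀP = [-2.2500 -1.0000; 14.7500 7.0000]
S = R + BᵀPB = [3 0; 0 3] + [1.2500 -7.7500; -7.7500 51.2500] = [4.2500 -7.7500; -7.7500 54.2500]
BᵀPA = [-5.0000 -6.0000; 33.0000 40.0000]
K = S⁻¹·BᵀPA = [-0.0909 -0.0909; 0.5953 0.7243]
A−BK = [0.1232 -0.2639; -0.0044 0.8666]
AᵀP(A−BK) = [1.1503 1.3922; 1.3922 1.7309]
P' = Q + AᵀP(A−BK) = [21.1503 3.3922; 3.3922 1.9809]
tr(P') = 23.1312


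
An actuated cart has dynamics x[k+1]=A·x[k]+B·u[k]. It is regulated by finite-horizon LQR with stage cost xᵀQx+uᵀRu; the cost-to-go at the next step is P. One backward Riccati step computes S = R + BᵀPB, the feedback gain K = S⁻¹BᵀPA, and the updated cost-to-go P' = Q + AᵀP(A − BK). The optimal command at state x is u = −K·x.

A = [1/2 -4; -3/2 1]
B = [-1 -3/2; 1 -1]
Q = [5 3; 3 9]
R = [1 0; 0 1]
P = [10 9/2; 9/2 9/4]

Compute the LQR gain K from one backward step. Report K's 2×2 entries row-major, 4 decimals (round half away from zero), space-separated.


-0.2624 0.8961 0.1657 1.5182

BᵀP = [-5.5000 -2.2500; -19.5000 -9.0000]
S = R + BᵀPB = [1 0; 0 1] + [3.2500 10.5000; 10.5000 38.2500] = [4.2500 10.5000; 10.5000 39.2500]
BᵀPA = [0.6250 19.7500; 3.7500 69.0000]
K = S⁻¹·BᵀPA = [-0.2624 0.8961; 0.1657 1.5182]
A−BK = [0.4862 -0.8265; -1.0718 1.6221]
AᵀP(A−BK) = [0.3550 -0.3785; -0.3785 3.7934]
P' = Q + AᵀP(A−BK) = [5.3550 2.6215; 2.6215 12.7934]
tr(P') = 18.1483


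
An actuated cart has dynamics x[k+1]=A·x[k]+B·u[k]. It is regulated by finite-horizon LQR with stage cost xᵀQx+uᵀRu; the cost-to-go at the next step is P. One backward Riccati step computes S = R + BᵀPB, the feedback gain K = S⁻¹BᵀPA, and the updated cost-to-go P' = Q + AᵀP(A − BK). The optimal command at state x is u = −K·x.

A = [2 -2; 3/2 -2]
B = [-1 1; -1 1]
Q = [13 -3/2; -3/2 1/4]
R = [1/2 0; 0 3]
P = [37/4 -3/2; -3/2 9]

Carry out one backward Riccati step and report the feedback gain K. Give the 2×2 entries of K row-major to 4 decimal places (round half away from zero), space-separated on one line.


-1.4624 1.6674 0.2437 -0.2779

BᵀP = [-7.7500 -7.5000; 7.7500 7.5000]
S = R + BᵀPB = [1/2 0; 0 3] + [15.2500 -15.2500; -15.2500 15.2500] = [15.7500 -15.2500; -15.2500 18.2500]
BᵀPA = [-26.7500 30.5000; 26.7500 -30.5000]
K = S⁻¹·BᵀPA = [-1.4624 1.6674; 0.2437 -0.2779]
A−BK = [0.2938 -0.0547; -0.2062 -0.0547]
AᵀP(A−BK) = [2.6105 -1.4624; -1.4624 1.6674]
P' = Q + AᵀP(A−BK) = [15.6105 -2.9624; -2.9624 1.9174]
tr(P') = 17.5279


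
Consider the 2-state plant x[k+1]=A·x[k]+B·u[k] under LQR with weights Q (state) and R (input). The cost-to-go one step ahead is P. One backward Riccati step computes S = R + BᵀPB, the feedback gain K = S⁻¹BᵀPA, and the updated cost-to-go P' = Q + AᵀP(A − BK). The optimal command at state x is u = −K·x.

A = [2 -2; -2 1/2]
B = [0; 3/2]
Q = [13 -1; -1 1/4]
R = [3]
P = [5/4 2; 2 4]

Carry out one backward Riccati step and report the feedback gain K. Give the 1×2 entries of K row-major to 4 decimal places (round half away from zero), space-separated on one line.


-0.5000 -0.2500

BᵀP = [3.0000 6.0000]
S = R + BᵀPB = [3] + [9.0000] = [12.0000]
BᵀPA = [-6.0000 -3.0000]
K = S⁻¹·BᵀPA = [-0.5000 -0.2500]
A−BK = [2.0000 -2.0000; -1.2500 0.8750]
AᵀP(A−BK) = [2.0000 -0.5000; -0.5000 1.2500]
P' = Q + AᵀP(A−BK) = [15.0000 -1.5000; -1.5000 1.5000]
tr(P') = 16.5000


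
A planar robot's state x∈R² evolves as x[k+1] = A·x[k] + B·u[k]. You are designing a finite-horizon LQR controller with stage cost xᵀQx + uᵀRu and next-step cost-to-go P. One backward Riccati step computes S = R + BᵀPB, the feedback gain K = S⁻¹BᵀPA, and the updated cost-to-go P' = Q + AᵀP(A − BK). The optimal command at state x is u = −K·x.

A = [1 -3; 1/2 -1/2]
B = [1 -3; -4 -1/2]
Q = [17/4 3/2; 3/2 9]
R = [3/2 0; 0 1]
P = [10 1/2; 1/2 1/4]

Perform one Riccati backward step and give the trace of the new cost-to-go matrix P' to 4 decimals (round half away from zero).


BᵀP = [8.0000 -0.5000; -30.2500 -1.6250]
S = R + BᵀPB = [3/2 0; 0 1] + [10.0000 -23.7500; -23.7500 91.5625] = [11.5000 -23.7500; -23.7500 92.5625]
BᵀPA = [7.7500 -23.7500; -31.0625 91.5625]
K = S⁻¹·BᵀPA = [-0.0407 -0.0475; -0.3460 0.9770]
A−BK = [0.0026 -0.0215; 0.1641 -0.2013]
AᵀP(A−BK) = [0.1295 -0.3460; -0.3460 0.9770]
P' = Q + AᵀP(A−BK) = [4.3795 1.1540; 1.1540 9.9770]
tr(P') = 14.3565

14.3565


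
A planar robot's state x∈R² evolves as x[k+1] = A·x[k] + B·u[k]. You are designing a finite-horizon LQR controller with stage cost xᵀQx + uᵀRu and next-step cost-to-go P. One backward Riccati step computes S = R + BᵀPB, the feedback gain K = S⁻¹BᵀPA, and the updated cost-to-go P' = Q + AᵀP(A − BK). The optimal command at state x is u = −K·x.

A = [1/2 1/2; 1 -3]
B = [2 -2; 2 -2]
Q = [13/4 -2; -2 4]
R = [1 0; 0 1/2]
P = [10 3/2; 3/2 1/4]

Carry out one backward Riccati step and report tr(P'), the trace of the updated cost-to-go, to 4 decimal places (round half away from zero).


BᵀP = [23.0000 3.5000; -23.0000 -3.5000]
S = R + BᵀPB = [1 0; 0 1/2] + [53.0000 -53.0000; -53.0000 53.0000] = [54.0000 -53.0000; -53.0000 53.5000]
BᵀPA = [15.0000 1.0000; -15.0000 -1.0000]
K = S⁻¹·BᵀPA = [0.0938 0.0063; -0.1875 -0.0125]
A−BK = [-0.0625 0.4625; 0.4375 -3.0375]
AᵀP(A−BK) = [0.0313 -0.0313; -0.0313 0.2313]
P' = Q + AᵀP(A−BK) = [3.2813 -2.0313; -2.0313 4.2313]
tr(P') = 7.5125

7.5125


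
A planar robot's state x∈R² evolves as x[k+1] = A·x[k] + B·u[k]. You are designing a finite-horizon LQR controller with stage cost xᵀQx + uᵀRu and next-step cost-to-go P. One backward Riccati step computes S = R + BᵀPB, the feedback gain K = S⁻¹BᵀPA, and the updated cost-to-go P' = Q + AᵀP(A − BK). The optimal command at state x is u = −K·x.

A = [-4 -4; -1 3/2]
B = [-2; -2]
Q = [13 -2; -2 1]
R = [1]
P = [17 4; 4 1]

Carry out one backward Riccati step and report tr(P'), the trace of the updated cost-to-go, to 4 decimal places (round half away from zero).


20.5548

BᵀP = [-42.0000 -10.0000]
S = R + BᵀPB = [1] + [104.0000] = [105.0000]
BᵀPA = [178.0000 153.0000]
K = S⁻¹·BᵀPA = [1.6952 1.4571]
A−BK = [-0.6095 -1.0857; 2.3905 4.4143]
AᵀP(A−BK) = [3.2476 3.1286; 3.1286 3.3071]
P' = Q + AᵀP(A−BK) = [16.2476 1.1286; 1.1286 4.3071]
tr(P') = 20.5548


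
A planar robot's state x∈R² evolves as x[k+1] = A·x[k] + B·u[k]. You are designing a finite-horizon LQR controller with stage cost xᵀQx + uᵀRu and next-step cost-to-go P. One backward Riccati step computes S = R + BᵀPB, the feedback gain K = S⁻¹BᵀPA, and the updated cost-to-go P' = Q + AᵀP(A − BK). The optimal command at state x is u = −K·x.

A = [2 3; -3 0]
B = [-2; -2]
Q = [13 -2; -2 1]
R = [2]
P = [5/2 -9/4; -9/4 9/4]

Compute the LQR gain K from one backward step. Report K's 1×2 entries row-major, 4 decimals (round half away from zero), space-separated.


-0.3333 -0.5000

BᵀP = [-0.5000 0.0000]
S = R + BᵀPB = [2] + [1.0000] = [3.0000]
BᵀPA = [-1.0000 -1.5000]
K = S⁻¹·BᵀPA = [-0.3333 -0.5000]
A−BK = [1.3333 2.0000; -3.6667 -1.0000]
AᵀP(A−BK) = [56.9167 34.7500; 34.7500 21.7500]
P' = Q + AᵀP(A−BK) = [69.9167 32.7500; 32.7500 22.7500]
tr(P') = 92.6667


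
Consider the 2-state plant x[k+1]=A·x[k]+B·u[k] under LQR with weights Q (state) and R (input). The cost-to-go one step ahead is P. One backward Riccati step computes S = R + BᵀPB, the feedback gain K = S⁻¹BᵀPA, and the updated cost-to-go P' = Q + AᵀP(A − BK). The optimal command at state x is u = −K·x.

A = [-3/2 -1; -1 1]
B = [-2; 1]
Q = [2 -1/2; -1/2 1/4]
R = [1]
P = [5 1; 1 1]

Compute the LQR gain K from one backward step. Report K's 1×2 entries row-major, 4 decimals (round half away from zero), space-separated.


0.8056 0.4444

BᵀP = [-9.0000 -1.0000]
S = R + BᵀPB = [1] + [17.0000] = [18.0000]
BᵀPA = [14.5000 8.0000]
K = S⁻¹·BᵀPA = [0.8056 0.4444]
A−BK = [0.1111 -0.1111; -1.8056 0.5556]
AᵀP(A−BK) = [3.5694 -0.4444; -0.4444 0.4444]
P' = Q + AᵀP(A−BK) = [5.5694 -0.9444; -0.9444 0.6944]
tr(P') = 6.2639


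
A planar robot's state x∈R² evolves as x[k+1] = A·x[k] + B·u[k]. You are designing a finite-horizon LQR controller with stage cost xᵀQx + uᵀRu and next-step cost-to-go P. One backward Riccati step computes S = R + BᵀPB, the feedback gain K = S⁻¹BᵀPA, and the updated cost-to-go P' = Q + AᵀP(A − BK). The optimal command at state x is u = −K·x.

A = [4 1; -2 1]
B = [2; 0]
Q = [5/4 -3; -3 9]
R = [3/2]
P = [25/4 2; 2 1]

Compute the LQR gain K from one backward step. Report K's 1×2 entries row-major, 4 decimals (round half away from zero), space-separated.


1.5849 0.6226

BᵀP = [12.5000 4.0000]
S = R + BᵀPB = [3/2] + [25.0000] = [26.5000]
BᵀPA = [42.0000 16.5000]
K = S⁻¹·BᵀPA = [1.5849 0.6226]
A−BK = [0.8302 -0.2453; -2.0000 1.0000]
AᵀP(A−BK) = [5.4340 0.8491; 0.8491 0.9764]
P' = Q + AᵀP(A−BK) = [6.6840 -2.1509; -2.1509 9.9764]
tr(P') = 16.6604
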